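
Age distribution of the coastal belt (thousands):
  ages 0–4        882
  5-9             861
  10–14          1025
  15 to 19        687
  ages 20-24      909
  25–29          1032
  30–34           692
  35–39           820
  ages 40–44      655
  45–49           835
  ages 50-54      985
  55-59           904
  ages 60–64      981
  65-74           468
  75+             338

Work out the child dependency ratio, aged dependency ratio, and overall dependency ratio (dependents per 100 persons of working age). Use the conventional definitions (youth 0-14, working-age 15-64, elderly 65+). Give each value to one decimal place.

0–14: 882 + 861 + 1025 = 2768
15–64: 687 + 909 + 1032 + 692 + 820 + 655 + 835 + 985 + 904 + 981 = 8500
65+: 468 + 338 = 806
Youth dependency ratio = 2768 / 8500 × 100 = 32.6
Old-age dependency ratio = 806 / 8500 × 100 = 9.5
Total dependency ratio = (2768 + 806) / 8500 × 100 = 3574 / 8500 × 100 = 42.0

Youth dependency ratio: 32.6
Old-age dependency ratio: 9.5
Total dependency ratio: 42.0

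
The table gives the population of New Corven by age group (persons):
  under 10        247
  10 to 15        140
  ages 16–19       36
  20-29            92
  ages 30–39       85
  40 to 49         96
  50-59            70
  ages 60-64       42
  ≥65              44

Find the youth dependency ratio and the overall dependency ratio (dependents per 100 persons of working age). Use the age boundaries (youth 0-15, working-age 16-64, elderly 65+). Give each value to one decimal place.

Youth dependency ratio: 91.9
Total dependency ratio: 102.4

0–15: 247 + 140 = 387
16–64: 36 + 92 + 85 + 96 + 70 + 42 = 421
65+: 44
Youth dependency ratio = 387 / 421 × 100 = 91.9
Total dependency ratio = (387 + 44) / 421 × 100 = 431 / 421 × 100 = 102.4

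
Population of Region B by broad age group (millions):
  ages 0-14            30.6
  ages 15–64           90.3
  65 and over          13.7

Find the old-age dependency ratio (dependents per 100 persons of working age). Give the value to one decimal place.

Old-age dependency ratio: 15.2

Old-age dependency ratio = 13.7 / 90.3 × 100 = 15.2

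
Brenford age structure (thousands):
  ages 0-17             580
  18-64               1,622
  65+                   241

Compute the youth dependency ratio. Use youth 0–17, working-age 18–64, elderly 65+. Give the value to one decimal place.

Youth dependency ratio: 35.8

Youth dependency ratio = 580 / 1,622 × 100 = 35.8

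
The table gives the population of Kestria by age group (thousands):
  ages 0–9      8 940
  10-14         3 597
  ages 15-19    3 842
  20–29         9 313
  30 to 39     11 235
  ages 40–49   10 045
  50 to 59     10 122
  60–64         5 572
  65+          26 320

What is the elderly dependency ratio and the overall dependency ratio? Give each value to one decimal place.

Old-age dependency ratio: 52.5
Total dependency ratio: 77.5

0–14: 8 940 + 3 597 = 12 537
15–64: 3 842 + 9 313 + 11 235 + 10 045 + 10 122 + 5 572 = 50 129
65+: 26 320
Old-age dependency ratio = 26 320 / 50 129 × 100 = 52.5
Total dependency ratio = (12 537 + 26 320) / 50 129 × 100 = 38 857 / 50 129 × 100 = 77.5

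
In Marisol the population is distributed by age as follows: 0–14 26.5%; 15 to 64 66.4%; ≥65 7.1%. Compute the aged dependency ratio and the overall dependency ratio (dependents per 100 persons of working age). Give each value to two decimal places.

Old-age dependency ratio: 10.69
Total dependency ratio: 50.60

Old-age dependency ratio = 7.1 / 66.4 × 100 = 10.69
Total dependency ratio = (26.5 + 7.1) / 66.4 × 100 = 33.6 / 66.4 × 100 = 50.60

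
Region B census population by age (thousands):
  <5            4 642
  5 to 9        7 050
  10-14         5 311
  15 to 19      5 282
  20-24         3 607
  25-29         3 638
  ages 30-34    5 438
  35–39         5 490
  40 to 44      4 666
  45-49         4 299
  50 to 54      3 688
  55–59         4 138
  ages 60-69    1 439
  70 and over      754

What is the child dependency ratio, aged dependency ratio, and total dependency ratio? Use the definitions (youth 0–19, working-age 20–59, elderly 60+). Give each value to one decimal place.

Youth dependency ratio: 63.7
Old-age dependency ratio: 6.3
Total dependency ratio: 70.0

0–19: 4 642 + 7 050 + 5 311 + 5 282 = 22 285
20–59: 3 607 + 3 638 + 5 438 + 5 490 + 4 666 + 4 299 + 3 688 + 4 138 = 34 964
60+: 1 439 + 754 = 2 193
Youth dependency ratio = 22 285 / 34 964 × 100 = 63.7
Old-age dependency ratio = 2 193 / 34 964 × 100 = 6.3
Total dependency ratio = (22 285 + 2 193) / 34 964 × 100 = 24 478 / 34 964 × 100 = 70.0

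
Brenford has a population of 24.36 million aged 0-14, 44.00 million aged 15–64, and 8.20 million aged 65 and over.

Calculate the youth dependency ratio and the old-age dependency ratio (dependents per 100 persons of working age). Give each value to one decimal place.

Youth dependency ratio: 55.4
Old-age dependency ratio: 18.6

Youth dependency ratio = 24.36 / 44.00 × 100 = 55.4
Old-age dependency ratio = 8.20 / 44.00 × 100 = 18.6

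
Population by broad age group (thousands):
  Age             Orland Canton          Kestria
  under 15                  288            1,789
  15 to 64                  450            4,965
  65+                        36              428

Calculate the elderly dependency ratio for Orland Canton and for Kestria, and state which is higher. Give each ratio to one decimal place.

Orland Canton: 36 / 450 × 100 = 8.0
Kestria: 428 / 4,965 × 100 = 8.6

Orland Canton: 8.0
Kestria: 8.6
Higher: Kestria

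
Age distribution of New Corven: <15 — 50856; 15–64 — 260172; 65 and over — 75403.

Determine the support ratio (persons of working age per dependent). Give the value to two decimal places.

Support ratio: 2.06

Support ratio = 260172 / (50856 + 75403) = 260172 / 126259 = 2.06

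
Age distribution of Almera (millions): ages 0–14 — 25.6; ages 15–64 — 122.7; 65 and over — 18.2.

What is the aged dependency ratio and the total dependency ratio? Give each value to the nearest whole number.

Old-age dependency ratio: 15
Total dependency ratio: 36

Old-age dependency ratio = 18.2 / 122.7 × 100 = 15
Total dependency ratio = (25.6 + 18.2) / 122.7 × 100 = 43.8 / 122.7 × 100 = 36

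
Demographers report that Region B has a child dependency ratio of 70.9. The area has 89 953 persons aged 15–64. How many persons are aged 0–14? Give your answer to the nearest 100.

Aged 0–14: 63 800

Youth dependency ratio = youth / working-age × 100
70.9 = Y / 89 953 × 100
⇒ 63 800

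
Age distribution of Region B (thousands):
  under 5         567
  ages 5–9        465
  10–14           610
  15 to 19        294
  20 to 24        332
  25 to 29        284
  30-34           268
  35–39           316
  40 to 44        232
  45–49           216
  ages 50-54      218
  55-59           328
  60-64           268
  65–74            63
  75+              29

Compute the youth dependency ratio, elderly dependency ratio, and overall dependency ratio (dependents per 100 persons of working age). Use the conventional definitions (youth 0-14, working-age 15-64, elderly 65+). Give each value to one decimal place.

0–14: 567 + 465 + 610 = 1642
15–64: 294 + 332 + 284 + 268 + 316 + 232 + 216 + 218 + 328 + 268 = 2756
65+: 63 + 29 = 92
Youth dependency ratio = 1642 / 2756 × 100 = 59.6
Old-age dependency ratio = 92 / 2756 × 100 = 3.3
Total dependency ratio = (1642 + 92) / 2756 × 100 = 1734 / 2756 × 100 = 62.9

Youth dependency ratio: 59.6
Old-age dependency ratio: 3.3
Total dependency ratio: 62.9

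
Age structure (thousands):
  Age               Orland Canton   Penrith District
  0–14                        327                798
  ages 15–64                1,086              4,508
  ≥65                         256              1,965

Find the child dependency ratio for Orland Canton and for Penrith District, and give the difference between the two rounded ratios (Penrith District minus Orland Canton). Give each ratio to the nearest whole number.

Orland Canton: 30
Penrith District: 18
Difference: -12

Orland Canton: 327 / 1,086 × 100 = 30
Penrith District: 798 / 4,508 × 100 = 18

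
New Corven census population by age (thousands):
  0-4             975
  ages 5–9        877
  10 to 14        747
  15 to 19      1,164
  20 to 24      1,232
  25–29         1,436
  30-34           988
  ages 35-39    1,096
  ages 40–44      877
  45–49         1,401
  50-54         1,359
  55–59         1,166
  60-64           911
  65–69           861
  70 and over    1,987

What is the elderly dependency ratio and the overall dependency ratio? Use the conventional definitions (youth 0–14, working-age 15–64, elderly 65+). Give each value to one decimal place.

0–14: 975 + 877 + 747 = 2,599
15–64: 1,164 + 1,232 + 1,436 + 988 + 1,096 + 877 + 1,401 + 1,359 + 1,166 + 911 = 11,630
65+: 861 + 1,987 = 2,848
Old-age dependency ratio = 2,848 / 11,630 × 100 = 24.5
Total dependency ratio = (2,599 + 2,848) / 11,630 × 100 = 5,447 / 11,630 × 100 = 46.8

Old-age dependency ratio: 24.5
Total dependency ratio: 46.8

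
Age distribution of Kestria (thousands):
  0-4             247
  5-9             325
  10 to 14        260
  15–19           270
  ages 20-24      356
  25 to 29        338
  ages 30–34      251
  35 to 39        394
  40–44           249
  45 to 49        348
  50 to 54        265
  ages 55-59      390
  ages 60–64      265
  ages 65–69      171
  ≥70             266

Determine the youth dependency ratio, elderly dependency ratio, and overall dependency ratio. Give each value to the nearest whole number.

0–14: 247 + 325 + 260 = 832
15–64: 270 + 356 + 338 + 251 + 394 + 249 + 348 + 265 + 390 + 265 = 3,126
65+: 171 + 266 = 437
Youth dependency ratio = 832 / 3,126 × 100 = 27
Old-age dependency ratio = 437 / 3,126 × 100 = 14
Total dependency ratio = (832 + 437) / 3,126 × 100 = 1,269 / 3,126 × 100 = 41

Youth dependency ratio: 27
Old-age dependency ratio: 14
Total dependency ratio: 41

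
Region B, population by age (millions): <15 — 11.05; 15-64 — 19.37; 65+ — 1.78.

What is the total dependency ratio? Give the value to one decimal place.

Total dependency ratio: 66.2

Total dependency ratio = (11.05 + 1.78) / 19.37 × 100 = 12.83 / 19.37 × 100 = 66.2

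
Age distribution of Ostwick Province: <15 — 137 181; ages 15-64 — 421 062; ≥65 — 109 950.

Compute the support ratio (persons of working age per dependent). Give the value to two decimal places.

Support ratio: 1.70

Support ratio = 421 062 / (137 181 + 109 950) = 421 062 / 247 131 = 1.70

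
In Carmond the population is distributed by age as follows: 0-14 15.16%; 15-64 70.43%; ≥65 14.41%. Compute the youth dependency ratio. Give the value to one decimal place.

Youth dependency ratio = 15.16 / 70.43 × 100 = 21.5

Youth dependency ratio: 21.5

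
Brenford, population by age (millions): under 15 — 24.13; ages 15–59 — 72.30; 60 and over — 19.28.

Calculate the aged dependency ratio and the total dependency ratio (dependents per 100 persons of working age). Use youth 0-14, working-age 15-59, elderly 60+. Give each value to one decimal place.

Old-age dependency ratio: 26.7
Total dependency ratio: 60.0

Old-age dependency ratio = 19.28 / 72.30 × 100 = 26.7
Total dependency ratio = (24.13 + 19.28) / 72.30 × 100 = 43.41 / 72.30 × 100 = 60.0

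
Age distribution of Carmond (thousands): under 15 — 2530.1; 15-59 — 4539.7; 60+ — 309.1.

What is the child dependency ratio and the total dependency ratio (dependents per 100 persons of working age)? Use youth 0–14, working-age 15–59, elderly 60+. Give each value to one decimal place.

Youth dependency ratio = 2530.1 / 4539.7 × 100 = 55.7
Total dependency ratio = (2530.1 + 309.1) / 4539.7 × 100 = 2839.2 / 4539.7 × 100 = 62.5

Youth dependency ratio: 55.7
Total dependency ratio: 62.5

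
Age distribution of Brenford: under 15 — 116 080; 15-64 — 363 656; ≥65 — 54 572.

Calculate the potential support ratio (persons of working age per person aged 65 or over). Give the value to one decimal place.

Potential support ratio = 363 656 / 54 572 = 6.7

Potential support ratio: 6.7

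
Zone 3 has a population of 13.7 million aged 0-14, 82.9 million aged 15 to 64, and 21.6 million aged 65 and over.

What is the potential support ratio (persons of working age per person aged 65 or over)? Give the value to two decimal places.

Potential support ratio = 82.9 / 21.6 = 3.84

Potential support ratio: 3.84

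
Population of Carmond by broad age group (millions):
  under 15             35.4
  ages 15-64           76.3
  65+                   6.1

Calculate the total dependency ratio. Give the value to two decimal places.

Total dependency ratio: 54.39

Total dependency ratio = (35.4 + 6.1) / 76.3 × 100 = 41.5 / 76.3 × 100 = 54.39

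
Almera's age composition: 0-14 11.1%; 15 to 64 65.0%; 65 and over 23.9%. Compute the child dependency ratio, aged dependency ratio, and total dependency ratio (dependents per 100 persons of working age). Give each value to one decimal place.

Youth dependency ratio = 11.1 / 65.0 × 100 = 17.1
Old-age dependency ratio = 23.9 / 65.0 × 100 = 36.8
Total dependency ratio = (11.1 + 23.9) / 65.0 × 100 = 35.0 / 65.0 × 100 = 53.8

Youth dependency ratio: 17.1
Old-age dependency ratio: 36.8
Total dependency ratio: 53.8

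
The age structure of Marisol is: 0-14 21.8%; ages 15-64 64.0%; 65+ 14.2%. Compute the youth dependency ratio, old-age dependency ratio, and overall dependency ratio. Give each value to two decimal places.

Youth dependency ratio = 21.8 / 64.0 × 100 = 34.06
Old-age dependency ratio = 14.2 / 64.0 × 100 = 22.19
Total dependency ratio = (21.8 + 14.2) / 64.0 × 100 = 36.0 / 64.0 × 100 = 56.25

Youth dependency ratio: 34.06
Old-age dependency ratio: 22.19
Total dependency ratio: 56.25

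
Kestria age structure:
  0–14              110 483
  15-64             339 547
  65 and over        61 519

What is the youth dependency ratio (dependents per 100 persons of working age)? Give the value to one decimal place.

Youth dependency ratio: 32.5

Youth dependency ratio = 110 483 / 339 547 × 100 = 32.5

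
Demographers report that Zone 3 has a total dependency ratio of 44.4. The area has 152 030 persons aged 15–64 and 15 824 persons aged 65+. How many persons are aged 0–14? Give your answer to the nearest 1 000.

Aged 0–14: 52 000

Total dependency ratio = (youth + elderly) / working-age × 100
44.4 = (Y + 15 824) / 152 030 × 100
⇒ 52 000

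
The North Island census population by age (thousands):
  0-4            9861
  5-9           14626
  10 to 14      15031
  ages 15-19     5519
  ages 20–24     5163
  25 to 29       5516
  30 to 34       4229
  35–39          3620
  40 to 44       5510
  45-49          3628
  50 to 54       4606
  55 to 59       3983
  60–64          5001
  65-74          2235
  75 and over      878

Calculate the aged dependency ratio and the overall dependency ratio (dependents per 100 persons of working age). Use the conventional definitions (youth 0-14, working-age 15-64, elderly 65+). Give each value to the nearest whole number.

Old-age dependency ratio: 7
Total dependency ratio: 91

0–14: 9861 + 14626 + 15031 = 39518
15–64: 5519 + 5163 + 5516 + 4229 + 3620 + 5510 + 3628 + 4606 + 3983 + 5001 = 46775
65+: 2235 + 878 = 3113
Old-age dependency ratio = 3113 / 46775 × 100 = 7
Total dependency ratio = (39518 + 3113) / 46775 × 100 = 42631 / 46775 × 100 = 91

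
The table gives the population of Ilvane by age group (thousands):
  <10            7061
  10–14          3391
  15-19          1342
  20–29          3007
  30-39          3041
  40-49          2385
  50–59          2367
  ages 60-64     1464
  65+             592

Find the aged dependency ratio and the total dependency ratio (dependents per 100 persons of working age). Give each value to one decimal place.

0–14: 7061 + 3391 = 10452
15–64: 1342 + 3007 + 3041 + 2385 + 2367 + 1464 = 13606
65+: 592
Old-age dependency ratio = 592 / 13606 × 100 = 4.4
Total dependency ratio = (10452 + 592) / 13606 × 100 = 11044 / 13606 × 100 = 81.2

Old-age dependency ratio: 4.4
Total dependency ratio: 81.2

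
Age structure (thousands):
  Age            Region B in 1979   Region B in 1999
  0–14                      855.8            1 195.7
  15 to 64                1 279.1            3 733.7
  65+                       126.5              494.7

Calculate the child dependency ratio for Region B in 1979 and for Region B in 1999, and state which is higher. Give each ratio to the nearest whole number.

Region B in 1979: 855.8 / 1 279.1 × 100 = 67
Region B in 1999: 1 195.7 / 3 733.7 × 100 = 32

Region B in 1979: 67
Region B in 1999: 32
Higher: Region B in 1979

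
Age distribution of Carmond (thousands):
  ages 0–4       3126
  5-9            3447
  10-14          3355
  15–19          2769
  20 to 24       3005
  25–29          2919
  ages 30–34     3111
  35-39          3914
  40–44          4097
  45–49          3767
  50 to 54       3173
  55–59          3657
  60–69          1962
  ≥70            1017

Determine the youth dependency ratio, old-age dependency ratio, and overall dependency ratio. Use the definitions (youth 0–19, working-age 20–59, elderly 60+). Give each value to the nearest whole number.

Youth dependency ratio: 46
Old-age dependency ratio: 11
Total dependency ratio: 57

0–19: 3126 + 3447 + 3355 + 2769 = 12697
20–59: 3005 + 2919 + 3111 + 3914 + 4097 + 3767 + 3173 + 3657 = 27643
60+: 1962 + 1017 = 2979
Youth dependency ratio = 12697 / 27643 × 100 = 46
Old-age dependency ratio = 2979 / 27643 × 100 = 11
Total dependency ratio = (12697 + 2979) / 27643 × 100 = 15676 / 27643 × 100 = 57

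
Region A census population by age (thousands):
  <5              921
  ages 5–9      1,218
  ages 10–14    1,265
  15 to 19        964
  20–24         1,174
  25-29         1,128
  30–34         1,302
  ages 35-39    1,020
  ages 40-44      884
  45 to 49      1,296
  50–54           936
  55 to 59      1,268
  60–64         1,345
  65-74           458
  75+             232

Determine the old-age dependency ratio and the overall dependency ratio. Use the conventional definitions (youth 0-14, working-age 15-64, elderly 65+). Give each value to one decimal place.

0–14: 921 + 1,218 + 1,265 = 3,404
15–64: 964 + 1,174 + 1,128 + 1,302 + 1,020 + 884 + 1,296 + 936 + 1,268 + 1,345 = 11,317
65+: 458 + 232 = 690
Old-age dependency ratio = 690 / 11,317 × 100 = 6.1
Total dependency ratio = (3,404 + 690) / 11,317 × 100 = 4,094 / 11,317 × 100 = 36.2

Old-age dependency ratio: 6.1
Total dependency ratio: 36.2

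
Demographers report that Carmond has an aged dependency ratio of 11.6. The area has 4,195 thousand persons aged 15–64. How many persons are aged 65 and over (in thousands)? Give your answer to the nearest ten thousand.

Aged 65 and over: 490

Old-age dependency ratio = elderly / working-age × 100
11.6 = E / 4,195 × 100
⇒ 490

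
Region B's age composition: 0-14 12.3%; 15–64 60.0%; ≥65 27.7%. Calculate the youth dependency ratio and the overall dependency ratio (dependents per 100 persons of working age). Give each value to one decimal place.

Youth dependency ratio = 12.3 / 60.0 × 100 = 20.5
Total dependency ratio = (12.3 + 27.7) / 60.0 × 100 = 40.0 / 60.0 × 100 = 66.7

Youth dependency ratio: 20.5
Total dependency ratio: 66.7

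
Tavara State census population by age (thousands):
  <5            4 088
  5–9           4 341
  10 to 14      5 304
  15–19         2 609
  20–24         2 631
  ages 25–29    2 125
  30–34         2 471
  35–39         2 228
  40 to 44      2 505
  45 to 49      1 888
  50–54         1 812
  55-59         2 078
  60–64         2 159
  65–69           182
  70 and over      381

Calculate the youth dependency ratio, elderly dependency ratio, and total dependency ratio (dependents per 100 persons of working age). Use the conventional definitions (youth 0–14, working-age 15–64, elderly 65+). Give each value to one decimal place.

0–14: 4 088 + 4 341 + 5 304 = 13 733
15–64: 2 609 + 2 631 + 2 125 + 2 471 + 2 228 + 2 505 + 1 888 + 1 812 + 2 078 + 2 159 = 22 506
65+: 182 + 381 = 563
Youth dependency ratio = 13 733 / 22 506 × 100 = 61.0
Old-age dependency ratio = 563 / 22 506 × 100 = 2.5
Total dependency ratio = (13 733 + 563) / 22 506 × 100 = 14 296 / 22 506 × 100 = 63.5

Youth dependency ratio: 61.0
Old-age dependency ratio: 2.5
Total dependency ratio: 63.5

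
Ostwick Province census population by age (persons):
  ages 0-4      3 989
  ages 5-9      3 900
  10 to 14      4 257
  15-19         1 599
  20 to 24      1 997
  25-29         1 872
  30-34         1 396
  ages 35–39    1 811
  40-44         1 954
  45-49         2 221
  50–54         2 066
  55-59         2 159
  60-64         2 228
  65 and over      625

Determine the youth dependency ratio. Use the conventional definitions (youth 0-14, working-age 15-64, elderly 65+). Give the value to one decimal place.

0–14: 3 989 + 3 900 + 4 257 = 12 146
15–64: 1 599 + 1 997 + 1 872 + 1 396 + 1 811 + 1 954 + 2 221 + 2 066 + 2 159 + 2 228 = 19 303
65+: 625
Youth dependency ratio = 12 146 / 19 303 × 100 = 62.9

Youth dependency ratio: 62.9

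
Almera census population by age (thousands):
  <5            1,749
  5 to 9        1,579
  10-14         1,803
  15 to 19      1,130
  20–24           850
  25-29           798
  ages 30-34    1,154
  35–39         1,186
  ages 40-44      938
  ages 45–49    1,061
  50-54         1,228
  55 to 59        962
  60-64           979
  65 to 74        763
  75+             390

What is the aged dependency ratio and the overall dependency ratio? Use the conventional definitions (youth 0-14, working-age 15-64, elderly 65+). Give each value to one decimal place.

0–14: 1,749 + 1,579 + 1,803 = 5,131
15–64: 1,130 + 850 + 798 + 1,154 + 1,186 + 938 + 1,061 + 1,228 + 962 + 979 = 10,286
65+: 763 + 390 = 1,153
Old-age dependency ratio = 1,153 / 10,286 × 100 = 11.2
Total dependency ratio = (5,131 + 1,153) / 10,286 × 100 = 6,284 / 10,286 × 100 = 61.1

Old-age dependency ratio: 11.2
Total dependency ratio: 61.1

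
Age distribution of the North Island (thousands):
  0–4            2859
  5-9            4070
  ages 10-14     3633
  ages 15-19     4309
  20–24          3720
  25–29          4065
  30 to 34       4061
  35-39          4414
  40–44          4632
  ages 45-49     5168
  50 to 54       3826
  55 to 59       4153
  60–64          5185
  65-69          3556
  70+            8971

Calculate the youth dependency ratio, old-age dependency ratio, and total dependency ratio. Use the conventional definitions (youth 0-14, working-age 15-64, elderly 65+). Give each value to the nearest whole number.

Youth dependency ratio: 24
Old-age dependency ratio: 29
Total dependency ratio: 53

0–14: 2859 + 4070 + 3633 = 10562
15–64: 4309 + 3720 + 4065 + 4061 + 4414 + 4632 + 5168 + 3826 + 4153 + 5185 = 43533
65+: 3556 + 8971 = 12527
Youth dependency ratio = 10562 / 43533 × 100 = 24
Old-age dependency ratio = 12527 / 43533 × 100 = 29
Total dependency ratio = (10562 + 12527) / 43533 × 100 = 23089 / 43533 × 100 = 53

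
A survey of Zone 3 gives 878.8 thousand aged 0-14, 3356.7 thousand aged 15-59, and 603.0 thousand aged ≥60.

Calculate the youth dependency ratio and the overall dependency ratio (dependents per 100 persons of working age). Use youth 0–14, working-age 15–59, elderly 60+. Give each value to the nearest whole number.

Youth dependency ratio: 26
Total dependency ratio: 44

Youth dependency ratio = 878.8 / 3356.7 × 100 = 26
Total dependency ratio = (878.8 + 603.0) / 3356.7 × 100 = 1481.8 / 3356.7 × 100 = 44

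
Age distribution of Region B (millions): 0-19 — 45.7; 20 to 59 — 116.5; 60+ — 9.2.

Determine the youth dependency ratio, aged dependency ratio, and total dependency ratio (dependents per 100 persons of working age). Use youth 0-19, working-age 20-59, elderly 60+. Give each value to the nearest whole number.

Youth dependency ratio = 45.7 / 116.5 × 100 = 39
Old-age dependency ratio = 9.2 / 116.5 × 100 = 8
Total dependency ratio = (45.7 + 9.2) / 116.5 × 100 = 54.9 / 116.5 × 100 = 47

Youth dependency ratio: 39
Old-age dependency ratio: 8
Total dependency ratio: 47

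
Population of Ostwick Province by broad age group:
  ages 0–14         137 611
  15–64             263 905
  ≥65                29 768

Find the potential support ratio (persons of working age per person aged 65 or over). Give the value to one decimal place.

Potential support ratio: 8.9

Potential support ratio = 263 905 / 29 768 = 8.9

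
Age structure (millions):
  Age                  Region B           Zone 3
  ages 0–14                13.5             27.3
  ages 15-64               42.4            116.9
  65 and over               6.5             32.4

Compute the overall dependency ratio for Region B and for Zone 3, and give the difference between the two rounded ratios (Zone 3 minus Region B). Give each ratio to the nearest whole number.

Region B: 47
Zone 3: 51
Difference: +4

Region B: (13.5 + 6.5) / 42.4 × 100 = 20.0 / 42.4 × 100 = 47
Zone 3: (27.3 + 32.4) / 116.9 × 100 = 59.7 / 116.9 × 100 = 51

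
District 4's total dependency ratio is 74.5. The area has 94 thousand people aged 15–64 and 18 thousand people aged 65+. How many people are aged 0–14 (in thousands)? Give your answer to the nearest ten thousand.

Total dependency ratio = (youth + elderly) / working-age × 100
74.5 = (Y + 18) / 94 × 100
⇒ 50

Aged 0–14: 50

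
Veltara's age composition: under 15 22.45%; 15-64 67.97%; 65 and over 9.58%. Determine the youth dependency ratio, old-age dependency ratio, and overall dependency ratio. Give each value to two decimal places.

Youth dependency ratio: 33.03
Old-age dependency ratio: 14.09
Total dependency ratio: 47.12

Youth dependency ratio = 22.45 / 67.97 × 100 = 33.03
Old-age dependency ratio = 9.58 / 67.97 × 100 = 14.09
Total dependency ratio = (22.45 + 9.58) / 67.97 × 100 = 32.03 / 67.97 × 100 = 47.12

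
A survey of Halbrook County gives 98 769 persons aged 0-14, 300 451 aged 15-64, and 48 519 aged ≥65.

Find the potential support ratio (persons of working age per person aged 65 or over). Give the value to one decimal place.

Potential support ratio = 300 451 / 48 519 = 6.2

Potential support ratio: 6.2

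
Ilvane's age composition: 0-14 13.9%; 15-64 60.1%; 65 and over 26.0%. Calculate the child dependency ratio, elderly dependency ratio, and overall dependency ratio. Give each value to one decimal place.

Youth dependency ratio: 23.1
Old-age dependency ratio: 43.3
Total dependency ratio: 66.4

Youth dependency ratio = 13.9 / 60.1 × 100 = 23.1
Old-age dependency ratio = 26.0 / 60.1 × 100 = 43.3
Total dependency ratio = (13.9 + 26.0) / 60.1 × 100 = 39.9 / 60.1 × 100 = 66.4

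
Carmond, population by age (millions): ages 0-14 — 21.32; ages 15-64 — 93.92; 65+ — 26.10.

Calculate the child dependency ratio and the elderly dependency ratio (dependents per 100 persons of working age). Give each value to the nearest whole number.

Youth dependency ratio = 21.32 / 93.92 × 100 = 23
Old-age dependency ratio = 26.10 / 93.92 × 100 = 28

Youth dependency ratio: 23
Old-age dependency ratio: 28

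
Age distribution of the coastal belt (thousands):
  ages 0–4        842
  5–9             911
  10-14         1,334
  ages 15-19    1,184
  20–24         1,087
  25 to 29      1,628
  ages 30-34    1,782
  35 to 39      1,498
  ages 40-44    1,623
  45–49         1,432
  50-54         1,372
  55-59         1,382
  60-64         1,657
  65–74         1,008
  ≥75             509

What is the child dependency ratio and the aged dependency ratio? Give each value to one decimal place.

0–14: 842 + 911 + 1,334 = 3,087
15–64: 1,184 + 1,087 + 1,628 + 1,782 + 1,498 + 1,623 + 1,432 + 1,372 + 1,382 + 1,657 = 14,645
65+: 1,008 + 509 = 1,517
Youth dependency ratio = 3,087 / 14,645 × 100 = 21.1
Old-age dependency ratio = 1,517 / 14,645 × 100 = 10.4

Youth dependency ratio: 21.1
Old-age dependency ratio: 10.4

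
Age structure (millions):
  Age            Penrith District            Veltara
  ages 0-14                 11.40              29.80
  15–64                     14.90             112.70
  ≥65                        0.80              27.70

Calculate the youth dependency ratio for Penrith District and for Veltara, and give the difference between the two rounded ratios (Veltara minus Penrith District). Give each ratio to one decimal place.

Penrith District: 76.5
Veltara: 26.4
Difference: -50.1

Penrith District: 11.40 / 14.90 × 100 = 76.5
Veltara: 29.80 / 112.70 × 100 = 26.4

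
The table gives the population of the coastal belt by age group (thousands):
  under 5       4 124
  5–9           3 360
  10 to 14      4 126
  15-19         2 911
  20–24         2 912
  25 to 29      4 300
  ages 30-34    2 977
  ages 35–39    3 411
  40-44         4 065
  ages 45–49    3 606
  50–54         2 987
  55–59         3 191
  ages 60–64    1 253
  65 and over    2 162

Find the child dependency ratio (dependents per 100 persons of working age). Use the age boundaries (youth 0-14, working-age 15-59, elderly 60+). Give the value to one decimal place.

0–14: 4 124 + 3 360 + 4 126 = 11 610
15–59: 2 911 + 2 912 + 4 300 + 2 977 + 3 411 + 4 065 + 3 606 + 2 987 + 3 191 = 30 360
60+: 1 253 + 2 162 = 3 415
Youth dependency ratio = 11 610 / 30 360 × 100 = 38.2

Youth dependency ratio: 38.2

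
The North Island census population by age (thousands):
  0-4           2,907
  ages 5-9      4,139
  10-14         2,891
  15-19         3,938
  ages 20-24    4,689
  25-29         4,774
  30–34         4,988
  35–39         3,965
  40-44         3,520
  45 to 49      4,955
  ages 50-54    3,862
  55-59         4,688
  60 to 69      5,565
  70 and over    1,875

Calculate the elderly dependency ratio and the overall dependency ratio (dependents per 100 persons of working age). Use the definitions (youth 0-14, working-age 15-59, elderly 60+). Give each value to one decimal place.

0–14: 2,907 + 4,139 + 2,891 = 9,937
15–59: 3,938 + 4,689 + 4,774 + 4,988 + 3,965 + 3,520 + 4,955 + 3,862 + 4,688 = 39,379
60+: 5,565 + 1,875 = 7,440
Old-age dependency ratio = 7,440 / 39,379 × 100 = 18.9
Total dependency ratio = (9,937 + 7,440) / 39,379 × 100 = 17,377 / 39,379 × 100 = 44.1

Old-age dependency ratio: 18.9
Total dependency ratio: 44.1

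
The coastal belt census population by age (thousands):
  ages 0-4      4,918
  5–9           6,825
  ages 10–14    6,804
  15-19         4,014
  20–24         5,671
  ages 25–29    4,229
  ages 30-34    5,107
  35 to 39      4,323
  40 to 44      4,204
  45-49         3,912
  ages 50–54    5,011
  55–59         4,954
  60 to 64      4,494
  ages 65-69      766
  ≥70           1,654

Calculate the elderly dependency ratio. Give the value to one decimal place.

0–14: 4,918 + 6,825 + 6,804 = 18,547
15–64: 4,014 + 5,671 + 4,229 + 5,107 + 4,323 + 4,204 + 3,912 + 5,011 + 4,954 + 4,494 = 45,919
65+: 766 + 1,654 = 2,420
Old-age dependency ratio = 2,420 / 45,919 × 100 = 5.3

Old-age dependency ratio: 5.3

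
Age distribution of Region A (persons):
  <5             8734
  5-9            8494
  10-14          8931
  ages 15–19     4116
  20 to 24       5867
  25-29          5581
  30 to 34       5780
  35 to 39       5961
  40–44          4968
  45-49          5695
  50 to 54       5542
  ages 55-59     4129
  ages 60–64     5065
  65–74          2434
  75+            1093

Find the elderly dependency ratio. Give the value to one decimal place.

0–14: 8734 + 8494 + 8931 = 26159
15–64: 4116 + 5867 + 5581 + 5780 + 5961 + 4968 + 5695 + 5542 + 4129 + 5065 = 52704
65+: 2434 + 1093 = 3527
Old-age dependency ratio = 3527 / 52704 × 100 = 6.7

Old-age dependency ratio: 6.7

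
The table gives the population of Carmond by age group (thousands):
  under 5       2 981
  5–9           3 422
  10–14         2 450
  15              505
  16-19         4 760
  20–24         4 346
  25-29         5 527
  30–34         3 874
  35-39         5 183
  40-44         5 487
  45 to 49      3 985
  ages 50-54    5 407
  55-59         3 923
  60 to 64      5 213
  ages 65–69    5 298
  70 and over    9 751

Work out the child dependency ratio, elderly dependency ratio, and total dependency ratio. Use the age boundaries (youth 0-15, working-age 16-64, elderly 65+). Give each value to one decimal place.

0–15: 2 981 + 3 422 + 2 450 + 505 = 9 358
16–64: 4 760 + 4 346 + 5 527 + 3 874 + 5 183 + 5 487 + 3 985 + 5 407 + 3 923 + 5 213 = 47 705
65+: 5 298 + 9 751 = 15 049
Youth dependency ratio = 9 358 / 47 705 × 100 = 19.6
Old-age dependency ratio = 15 049 / 47 705 × 100 = 31.5
Total dependency ratio = (9 358 + 15 049) / 47 705 × 100 = 24 407 / 47 705 × 100 = 51.2

Youth dependency ratio: 19.6
Old-age dependency ratio: 31.5
Total dependency ratio: 51.2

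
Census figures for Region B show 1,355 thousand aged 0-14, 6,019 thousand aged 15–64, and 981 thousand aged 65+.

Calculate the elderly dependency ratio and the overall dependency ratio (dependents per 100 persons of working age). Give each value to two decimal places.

Old-age dependency ratio = 981 / 6,019 × 100 = 16.30
Total dependency ratio = (1,355 + 981) / 6,019 × 100 = 2,336 / 6,019 × 100 = 38.81

Old-age dependency ratio: 16.30
Total dependency ratio: 38.81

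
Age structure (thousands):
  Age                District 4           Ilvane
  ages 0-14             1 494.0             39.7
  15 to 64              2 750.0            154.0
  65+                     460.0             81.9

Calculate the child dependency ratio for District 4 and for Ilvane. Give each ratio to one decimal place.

District 4: 54.3
Ilvane: 25.8

District 4: 1 494.0 / 2 750.0 × 100 = 54.3
Ilvane: 39.7 / 154.0 × 100 = 25.8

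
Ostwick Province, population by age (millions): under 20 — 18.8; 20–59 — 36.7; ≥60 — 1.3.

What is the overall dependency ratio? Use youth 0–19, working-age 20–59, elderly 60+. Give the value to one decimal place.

Total dependency ratio = (18.8 + 1.3) / 36.7 × 100 = 20.1 / 36.7 × 100 = 54.8

Total dependency ratio: 54.8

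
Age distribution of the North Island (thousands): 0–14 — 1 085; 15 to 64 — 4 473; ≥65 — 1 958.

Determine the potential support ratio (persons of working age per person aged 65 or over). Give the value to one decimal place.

Potential support ratio: 2.3

Potential support ratio = 4 473 / 1 958 = 2.3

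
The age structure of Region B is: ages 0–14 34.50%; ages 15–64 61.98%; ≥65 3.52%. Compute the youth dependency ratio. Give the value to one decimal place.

Youth dependency ratio: 55.7

Youth dependency ratio = 34.50 / 61.98 × 100 = 55.7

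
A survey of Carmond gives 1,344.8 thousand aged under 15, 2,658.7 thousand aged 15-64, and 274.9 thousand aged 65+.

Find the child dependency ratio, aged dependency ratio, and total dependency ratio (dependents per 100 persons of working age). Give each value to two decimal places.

Youth dependency ratio = 1,344.8 / 2,658.7 × 100 = 50.58
Old-age dependency ratio = 274.9 / 2,658.7 × 100 = 10.34
Total dependency ratio = (1,344.8 + 274.9) / 2,658.7 × 100 = 1,619.7 / 2,658.7 × 100 = 60.92

Youth dependency ratio: 50.58
Old-age dependency ratio: 10.34
Total dependency ratio: 60.92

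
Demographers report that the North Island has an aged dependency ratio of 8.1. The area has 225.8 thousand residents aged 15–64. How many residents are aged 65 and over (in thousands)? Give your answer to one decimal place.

Old-age dependency ratio = elderly / working-age × 100
8.1 = E / 225.8 × 100
⇒ 18.3

Aged 65 and over: 18.3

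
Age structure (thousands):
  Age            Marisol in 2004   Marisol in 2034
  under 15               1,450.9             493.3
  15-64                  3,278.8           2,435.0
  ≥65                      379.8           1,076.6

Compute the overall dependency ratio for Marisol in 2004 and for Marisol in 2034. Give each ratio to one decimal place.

Marisol in 2004: (1,450.9 + 379.8) / 3,278.8 × 100 = 1,830.7 / 3,278.8 × 100 = 55.8
Marisol in 2034: (493.3 + 1,076.6) / 2,435.0 × 100 = 1,569.9 / 2,435.0 × 100 = 64.5

Marisol in 2004: 55.8
Marisol in 2034: 64.5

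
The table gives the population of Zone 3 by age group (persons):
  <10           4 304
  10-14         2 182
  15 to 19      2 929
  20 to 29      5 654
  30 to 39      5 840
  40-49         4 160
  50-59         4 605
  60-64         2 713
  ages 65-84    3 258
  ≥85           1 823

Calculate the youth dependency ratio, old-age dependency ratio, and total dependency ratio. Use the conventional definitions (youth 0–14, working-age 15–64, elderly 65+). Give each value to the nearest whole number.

Youth dependency ratio: 25
Old-age dependency ratio: 20
Total dependency ratio: 45

0–14: 4 304 + 2 182 = 6 486
15–64: 2 929 + 5 654 + 5 840 + 4 160 + 4 605 + 2 713 = 25 901
65+: 3 258 + 1 823 = 5 081
Youth dependency ratio = 6 486 / 25 901 × 100 = 25
Old-age dependency ratio = 5 081 / 25 901 × 100 = 20
Total dependency ratio = (6 486 + 5 081) / 25 901 × 100 = 11 567 / 25 901 × 100 = 45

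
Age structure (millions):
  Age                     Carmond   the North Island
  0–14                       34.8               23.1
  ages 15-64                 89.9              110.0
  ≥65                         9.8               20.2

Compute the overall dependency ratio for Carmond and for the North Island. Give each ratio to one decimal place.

Carmond: 49.6
the North Island: 39.4

Carmond: (34.8 + 9.8) / 89.9 × 100 = 44.6 / 89.9 × 100 = 49.6
the North Island: (23.1 + 20.2) / 110.0 × 100 = 43.3 / 110.0 × 100 = 39.4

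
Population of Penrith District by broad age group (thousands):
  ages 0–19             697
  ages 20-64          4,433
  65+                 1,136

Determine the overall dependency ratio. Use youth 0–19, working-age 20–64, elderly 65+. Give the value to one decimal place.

Total dependency ratio: 41.3

Total dependency ratio = (697 + 1,136) / 4,433 × 100 = 1,833 / 4,433 × 100 = 41.3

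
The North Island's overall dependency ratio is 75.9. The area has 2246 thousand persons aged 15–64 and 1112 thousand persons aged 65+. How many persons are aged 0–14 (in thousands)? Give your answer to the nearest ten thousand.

Aged 0–14: 590

Total dependency ratio = (youth + elderly) / working-age × 100
75.9 = (Y + 1112) / 2246 × 100
⇒ 590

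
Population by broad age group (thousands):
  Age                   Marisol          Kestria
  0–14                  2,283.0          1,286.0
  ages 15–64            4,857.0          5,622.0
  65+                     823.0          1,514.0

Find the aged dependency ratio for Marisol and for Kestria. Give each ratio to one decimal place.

Marisol: 16.9
Kestria: 26.9

Marisol: 823.0 / 4,857.0 × 100 = 16.9
Kestria: 1,514.0 / 5,622.0 × 100 = 26.9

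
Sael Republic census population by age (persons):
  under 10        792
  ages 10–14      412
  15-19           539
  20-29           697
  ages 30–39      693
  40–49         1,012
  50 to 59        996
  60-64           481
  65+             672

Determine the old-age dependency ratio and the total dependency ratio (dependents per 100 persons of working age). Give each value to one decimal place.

0–14: 792 + 412 = 1,204
15–64: 539 + 697 + 693 + 1,012 + 996 + 481 = 4,418
65+: 672
Old-age dependency ratio = 672 / 4,418 × 100 = 15.2
Total dependency ratio = (1,204 + 672) / 4,418 × 100 = 1,876 / 4,418 × 100 = 42.5

Old-age dependency ratio: 15.2
Total dependency ratio: 42.5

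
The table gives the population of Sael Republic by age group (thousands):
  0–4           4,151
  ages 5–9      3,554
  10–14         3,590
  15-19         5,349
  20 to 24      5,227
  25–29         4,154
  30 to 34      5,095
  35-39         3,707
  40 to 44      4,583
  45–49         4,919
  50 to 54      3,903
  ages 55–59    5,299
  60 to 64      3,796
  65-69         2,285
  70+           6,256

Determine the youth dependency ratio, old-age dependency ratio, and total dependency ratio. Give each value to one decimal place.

0–14: 4,151 + 3,554 + 3,590 = 11,295
15–64: 5,349 + 5,227 + 4,154 + 5,095 + 3,707 + 4,583 + 4,919 + 3,903 + 5,299 + 3,796 = 46,032
65+: 2,285 + 6,256 = 8,541
Youth dependency ratio = 11,295 / 46,032 × 100 = 24.5
Old-age dependency ratio = 8,541 / 46,032 × 100 = 18.6
Total dependency ratio = (11,295 + 8,541) / 46,032 × 100 = 19,836 / 46,032 × 100 = 43.1

Youth dependency ratio: 24.5
Old-age dependency ratio: 18.6
Total dependency ratio: 43.1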